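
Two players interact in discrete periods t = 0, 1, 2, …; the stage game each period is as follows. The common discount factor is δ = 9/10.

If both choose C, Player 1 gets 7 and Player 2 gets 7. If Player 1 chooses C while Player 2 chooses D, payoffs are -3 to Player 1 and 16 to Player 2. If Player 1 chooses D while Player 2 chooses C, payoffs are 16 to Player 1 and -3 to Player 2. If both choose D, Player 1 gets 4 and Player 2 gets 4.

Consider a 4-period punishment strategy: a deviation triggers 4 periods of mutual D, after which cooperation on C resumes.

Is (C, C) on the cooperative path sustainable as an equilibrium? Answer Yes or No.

Yes

A one-shot deviation gives 16 now, then 4 for 4 periods, then back to 7.
Gain from deviating: (16−7) today; loss: (7−4) in each of the next 4 periods.
No-deviation condition: (7−4)(δ+…+δ^4) ≥ 16−7, i.e. δ+…+δ^4 ≥ 3.
At δ = 9/10: δ+…+δ^4 = 3.0951 ≥ 3.0000.
So cooperation is sustainable.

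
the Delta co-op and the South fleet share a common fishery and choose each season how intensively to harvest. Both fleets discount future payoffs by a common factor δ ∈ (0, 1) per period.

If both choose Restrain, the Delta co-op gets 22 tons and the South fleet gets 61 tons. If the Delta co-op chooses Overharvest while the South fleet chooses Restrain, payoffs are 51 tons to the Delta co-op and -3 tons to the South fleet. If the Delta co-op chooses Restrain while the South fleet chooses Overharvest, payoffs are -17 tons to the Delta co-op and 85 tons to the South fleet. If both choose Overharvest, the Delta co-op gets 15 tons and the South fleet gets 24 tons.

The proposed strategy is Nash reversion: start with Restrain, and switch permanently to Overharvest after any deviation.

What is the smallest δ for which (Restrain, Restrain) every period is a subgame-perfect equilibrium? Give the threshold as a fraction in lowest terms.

For the Delta co-op: deviation gain 51−22 = 29, per-period punishment loss 22−15 = 7. IC gives δ ≥ 29/36.
For the South fleet: gain 24, loss 37 per period, so δ ≥ 24/61.
The tighter constraint is the Delta co-op's, so cooperation needs δ ≥ 29/36.

29/36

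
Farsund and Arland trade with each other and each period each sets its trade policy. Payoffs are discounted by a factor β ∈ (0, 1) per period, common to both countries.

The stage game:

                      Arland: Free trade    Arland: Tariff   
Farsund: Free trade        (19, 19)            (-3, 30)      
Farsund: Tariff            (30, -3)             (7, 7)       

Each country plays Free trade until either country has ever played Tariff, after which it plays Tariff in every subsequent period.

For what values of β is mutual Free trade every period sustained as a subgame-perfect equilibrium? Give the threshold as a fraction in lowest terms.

11/23

19/(1−β) ≥ 30 + 7β/(1−β)
19 ≥ 30 − 23β
β ≥ 11/23.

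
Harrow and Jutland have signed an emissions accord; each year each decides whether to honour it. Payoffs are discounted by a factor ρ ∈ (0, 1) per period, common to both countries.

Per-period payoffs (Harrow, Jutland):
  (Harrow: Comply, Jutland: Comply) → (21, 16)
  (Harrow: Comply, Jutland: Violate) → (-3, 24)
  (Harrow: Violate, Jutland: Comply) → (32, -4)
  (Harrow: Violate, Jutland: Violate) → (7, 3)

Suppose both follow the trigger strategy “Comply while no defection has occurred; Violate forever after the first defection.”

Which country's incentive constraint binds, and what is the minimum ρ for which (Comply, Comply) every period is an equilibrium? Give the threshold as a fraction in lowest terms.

Harrow; ρ ≥ 11/25

Harrow's threshold: (32−21)/(32−7) = 11/25.
Jutland's threshold: (24−16)/(24−3) = 8/21.
11/25 > 8/21, so Harrow binds and ρ* = 11/25.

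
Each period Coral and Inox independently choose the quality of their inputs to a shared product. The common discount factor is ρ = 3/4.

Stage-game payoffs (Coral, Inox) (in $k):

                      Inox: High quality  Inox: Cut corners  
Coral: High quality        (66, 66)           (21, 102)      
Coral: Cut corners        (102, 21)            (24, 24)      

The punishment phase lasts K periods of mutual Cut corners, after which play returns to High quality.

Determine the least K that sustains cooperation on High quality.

2

IC: ρ(1−ρ^K)/(1−ρ) ≥ (102−66)/(66−24) = 6/7.
With ρ = 3/4: need 1 − ρ^K ≥ 6/7·(1−3/4)/(3/4), i.e. ρ^K ≤ 0.7143.
Since (3/4)^1 = 0.7500 and (3/4)^2 = 0.5625, the smallest such K is 2.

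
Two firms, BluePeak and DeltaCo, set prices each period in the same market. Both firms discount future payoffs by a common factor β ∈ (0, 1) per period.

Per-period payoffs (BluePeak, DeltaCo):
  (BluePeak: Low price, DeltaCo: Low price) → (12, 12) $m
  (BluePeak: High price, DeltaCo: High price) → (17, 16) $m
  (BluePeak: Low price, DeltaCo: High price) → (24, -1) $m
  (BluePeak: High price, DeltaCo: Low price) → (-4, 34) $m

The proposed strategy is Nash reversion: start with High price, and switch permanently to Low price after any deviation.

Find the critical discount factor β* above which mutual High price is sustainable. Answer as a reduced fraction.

For BluePeak: deviation gain 24−17 = 7, per-period punishment loss 17−12 = 5. IC gives β ≥ 7/12.
For DeltaCo: gain 18, loss 4 per period, so β ≥ 18/22 = 9/11.
The tighter constraint is DeltaCo's, so cooperation needs β ≥ 9/11.

9/11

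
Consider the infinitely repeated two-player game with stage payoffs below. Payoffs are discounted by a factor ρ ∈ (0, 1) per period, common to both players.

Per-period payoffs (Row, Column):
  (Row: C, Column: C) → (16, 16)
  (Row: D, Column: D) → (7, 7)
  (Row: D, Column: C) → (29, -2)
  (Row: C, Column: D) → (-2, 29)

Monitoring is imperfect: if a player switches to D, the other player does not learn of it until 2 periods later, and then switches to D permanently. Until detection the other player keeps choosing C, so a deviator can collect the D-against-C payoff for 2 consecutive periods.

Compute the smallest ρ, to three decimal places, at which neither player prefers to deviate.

The best deviation is to choose D for all 2 undetected periods, earning 29 each, then 7 forever once detected.
Deviation value: 29(1−ρ^2)/(1−ρ) + 7ρ^2/(1−ρ); cooperation value: 16/(1−ρ).
IC: 16 ≥ 29(1−ρ^2) + 7ρ^2 = 29 − 22ρ^2.
So ρ^2 ≥ 13/22, giving ρ ≥ (13/22)^(1/2) ≈ 0.769.

0.769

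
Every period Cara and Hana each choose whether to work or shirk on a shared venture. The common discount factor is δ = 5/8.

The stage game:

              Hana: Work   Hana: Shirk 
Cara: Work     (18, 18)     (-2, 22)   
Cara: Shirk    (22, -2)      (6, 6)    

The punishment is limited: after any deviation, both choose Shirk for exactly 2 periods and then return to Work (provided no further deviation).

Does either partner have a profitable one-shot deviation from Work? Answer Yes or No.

Comparing payoff streams over the 3 periods until play realigns: cooperate → 18(1+δ+…+δ^2); deviate → 22 + 6(δ+…+δ^2).
Cooperation is sustained iff (18−6)(δ+…+δ^2) ≥ 22−18.
δ+…+δ^2 = 5/8·(1−(5/8)^2)/(1−5/8) = 1.0156, and (22−18)/(18−6) = 0.3333.
1.0156 ≥ 0.3333, so cooperation is sustainable.

No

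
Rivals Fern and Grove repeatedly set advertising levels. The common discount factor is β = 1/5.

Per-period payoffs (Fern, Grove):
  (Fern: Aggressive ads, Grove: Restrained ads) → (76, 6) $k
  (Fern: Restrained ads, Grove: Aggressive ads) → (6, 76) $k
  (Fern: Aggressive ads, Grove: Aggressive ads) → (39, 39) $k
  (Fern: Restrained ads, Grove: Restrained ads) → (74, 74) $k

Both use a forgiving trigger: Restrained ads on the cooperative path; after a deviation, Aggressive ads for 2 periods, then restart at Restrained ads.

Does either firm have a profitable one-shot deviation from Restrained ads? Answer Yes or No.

No

A one-shot deviation gives 76 now, then 39 for 2 periods, then back to 74.
Gain from deviating: (76−74) today; loss: (74−39) in each of the next 2 periods.
No-deviation condition: (74−39)(β+…+β^2) ≥ 76−74, i.e. β+…+β^2 ≥ 2/35.
At β = 1/5: β+…+β^2 = 0.2400 ≥ 0.0571.
So cooperation is sustainable.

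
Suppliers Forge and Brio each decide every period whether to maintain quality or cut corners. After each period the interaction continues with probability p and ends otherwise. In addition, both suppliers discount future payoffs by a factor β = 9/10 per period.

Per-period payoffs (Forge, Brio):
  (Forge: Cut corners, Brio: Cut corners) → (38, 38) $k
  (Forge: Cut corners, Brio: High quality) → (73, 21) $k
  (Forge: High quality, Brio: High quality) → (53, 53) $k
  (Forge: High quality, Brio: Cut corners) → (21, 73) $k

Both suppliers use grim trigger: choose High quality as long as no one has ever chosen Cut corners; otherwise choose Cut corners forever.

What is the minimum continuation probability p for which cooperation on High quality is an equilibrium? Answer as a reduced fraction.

40/63

With continuation probability p and discount β, the effective per-period discount factor is βp.
Grim-trigger IC: βp ≥ (73−53)/(73−38) = 4/7.
So p ≥ (4/7)/(9/10) = 40/63.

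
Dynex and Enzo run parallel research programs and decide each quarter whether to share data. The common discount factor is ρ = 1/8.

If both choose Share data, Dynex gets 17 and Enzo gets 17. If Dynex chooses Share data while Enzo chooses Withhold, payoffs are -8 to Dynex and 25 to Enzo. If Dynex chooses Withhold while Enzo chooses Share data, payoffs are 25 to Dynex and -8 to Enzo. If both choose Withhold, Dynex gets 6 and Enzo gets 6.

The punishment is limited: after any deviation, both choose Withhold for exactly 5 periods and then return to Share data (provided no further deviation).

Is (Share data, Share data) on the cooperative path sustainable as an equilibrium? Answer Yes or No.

Comparing payoff streams over the 6 periods until play realigns: cooperate → 17(1+ρ+…+ρ^5); deviate → 25 + 6(ρ+…+ρ^5).
Cooperation is sustained iff (17−6)(ρ+…+ρ^5) ≥ 25−17.
ρ+…+ρ^5 = 1/8·(1−(1/8)^5)/(1−1/8) = 0.1429, and (25−17)/(17−6) = 0.7273.
0.1429 < 0.7273, so cooperation is not sustainable.

No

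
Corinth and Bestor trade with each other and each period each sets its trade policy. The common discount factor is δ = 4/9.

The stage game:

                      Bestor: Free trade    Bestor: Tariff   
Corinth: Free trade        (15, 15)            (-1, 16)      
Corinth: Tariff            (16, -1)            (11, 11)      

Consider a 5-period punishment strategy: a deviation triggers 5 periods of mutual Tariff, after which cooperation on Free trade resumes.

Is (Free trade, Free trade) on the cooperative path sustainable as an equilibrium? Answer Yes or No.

Comparing payoff streams over the 6 periods until play realigns: cooperate → 15(1+δ+…+δ^5); deviate → 16 + 11(δ+…+δ^5).
Cooperation is sustained iff (15−11)(δ+…+δ^5) ≥ 16−15.
δ+…+δ^5 = 4/9·(1−(4/9)^5)/(1−4/9) = 0.7861, and (16−15)/(15−11) = 0.2500.
0.7861 ≥ 0.2500, so cooperation is sustainable.

Yes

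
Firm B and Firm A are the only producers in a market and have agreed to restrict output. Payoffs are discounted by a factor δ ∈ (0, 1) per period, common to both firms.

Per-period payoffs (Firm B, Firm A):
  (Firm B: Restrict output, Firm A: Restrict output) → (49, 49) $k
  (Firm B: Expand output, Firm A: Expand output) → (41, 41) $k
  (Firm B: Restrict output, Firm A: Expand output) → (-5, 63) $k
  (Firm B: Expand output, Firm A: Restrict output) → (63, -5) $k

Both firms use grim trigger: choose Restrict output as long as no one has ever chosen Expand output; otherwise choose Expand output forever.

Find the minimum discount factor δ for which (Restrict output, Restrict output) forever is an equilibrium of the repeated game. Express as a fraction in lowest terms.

One-period gain from deviating is 63 − 49 = 14. The loss is 49 − 41 = 8 in every subsequent period, with present value 8·δ/(1−δ).
Deviation is unprofitable when 8·δ/(1−δ) ≥ 14, i.e. δ/(1−δ) ≥ 7/4.
Equivalently δ ≥ 14/(14+8) = 7/11.

7/11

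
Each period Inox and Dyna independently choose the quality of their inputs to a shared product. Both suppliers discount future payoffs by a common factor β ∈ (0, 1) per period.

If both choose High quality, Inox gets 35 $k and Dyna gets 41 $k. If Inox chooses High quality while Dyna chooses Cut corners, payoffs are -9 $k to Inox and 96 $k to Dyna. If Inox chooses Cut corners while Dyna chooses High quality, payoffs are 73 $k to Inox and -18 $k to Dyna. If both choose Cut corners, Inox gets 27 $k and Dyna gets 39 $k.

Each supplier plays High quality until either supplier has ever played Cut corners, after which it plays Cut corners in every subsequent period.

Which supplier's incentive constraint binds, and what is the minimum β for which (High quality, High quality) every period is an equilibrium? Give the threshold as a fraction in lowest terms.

Dyna; β ≥ 55/57

Inox's threshold: (73−35)/(73−27) = 19/23.
Dyna's threshold: (96−41)/(96−39) = 55/57.
19/23 < 55/57, so Dyna binds and β* = 55/57.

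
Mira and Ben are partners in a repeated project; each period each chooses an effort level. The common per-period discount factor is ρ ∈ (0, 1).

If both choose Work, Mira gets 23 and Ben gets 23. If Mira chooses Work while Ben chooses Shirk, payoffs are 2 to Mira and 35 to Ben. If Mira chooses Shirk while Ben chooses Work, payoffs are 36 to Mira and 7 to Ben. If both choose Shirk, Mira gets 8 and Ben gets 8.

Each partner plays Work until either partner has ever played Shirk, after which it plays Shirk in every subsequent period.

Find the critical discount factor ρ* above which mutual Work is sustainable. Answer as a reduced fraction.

13/28

Mira: cooperation gives 23 each period; deviation gives 36 once then 8 forever.
  23/(1−ρ) ≥ 36 + 8ρ/(1−ρ) ⇒ ρ ≥ 13/28.
Ben: cooperation gives 23 each period; deviation gives 35 once then 8 forever.
  ρ ≥ 12/27 = 4/9.
Both must hold, so the binding constraint is Mira's: ρ ≥ 13/28.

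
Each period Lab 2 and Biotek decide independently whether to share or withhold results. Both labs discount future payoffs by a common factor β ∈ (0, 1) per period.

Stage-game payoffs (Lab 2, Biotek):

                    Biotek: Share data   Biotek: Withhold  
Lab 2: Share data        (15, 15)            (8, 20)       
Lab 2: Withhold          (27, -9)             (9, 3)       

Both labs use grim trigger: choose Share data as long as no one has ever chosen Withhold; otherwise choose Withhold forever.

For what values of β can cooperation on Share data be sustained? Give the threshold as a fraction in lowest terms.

2/3

Lab 2's threshold: (27−15)/(27−9) = 2/3.
Biotek's threshold: (20−15)/(20−3) = 5/17.
2/3 > 5/17, so Lab 2 binds and β* = 2/3.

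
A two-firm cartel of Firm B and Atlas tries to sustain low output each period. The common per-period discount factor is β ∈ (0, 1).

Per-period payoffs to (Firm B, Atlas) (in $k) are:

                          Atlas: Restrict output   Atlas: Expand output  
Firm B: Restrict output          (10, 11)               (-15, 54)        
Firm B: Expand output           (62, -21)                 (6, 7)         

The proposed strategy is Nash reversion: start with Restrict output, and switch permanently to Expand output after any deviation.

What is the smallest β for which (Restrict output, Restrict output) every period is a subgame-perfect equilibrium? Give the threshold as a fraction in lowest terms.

For Firm B: deviation gain 62−10 = 52, per-period punishment loss 10−6 = 4. IC gives β ≥ 52/56 = 13/14.
For Atlas: gain 43, loss 4 per period, so β ≥ 43/47.
The tighter constraint is Firm B's, so cooperation needs β ≥ 13/14.

13/14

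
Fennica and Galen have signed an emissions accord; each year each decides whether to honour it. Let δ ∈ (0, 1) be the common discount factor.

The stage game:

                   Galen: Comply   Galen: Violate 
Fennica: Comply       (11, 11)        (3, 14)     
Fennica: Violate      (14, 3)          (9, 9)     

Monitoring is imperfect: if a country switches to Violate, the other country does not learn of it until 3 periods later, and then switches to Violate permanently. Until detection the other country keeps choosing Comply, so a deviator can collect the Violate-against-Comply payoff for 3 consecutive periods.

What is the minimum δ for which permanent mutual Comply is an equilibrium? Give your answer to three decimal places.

0.843

A deviator earns 14 for 3 periods, then 9 forever; cooperating earns 11 forever. Multiplying the IC by (1−δ):
11 ≥ 14(1−δ^3) + 9δ^3, so 5·δ^3 ≥ 3 and δ^3 ≥ 3/5.
δ ≥ (3/5)^(1/3) ≈ 0.843.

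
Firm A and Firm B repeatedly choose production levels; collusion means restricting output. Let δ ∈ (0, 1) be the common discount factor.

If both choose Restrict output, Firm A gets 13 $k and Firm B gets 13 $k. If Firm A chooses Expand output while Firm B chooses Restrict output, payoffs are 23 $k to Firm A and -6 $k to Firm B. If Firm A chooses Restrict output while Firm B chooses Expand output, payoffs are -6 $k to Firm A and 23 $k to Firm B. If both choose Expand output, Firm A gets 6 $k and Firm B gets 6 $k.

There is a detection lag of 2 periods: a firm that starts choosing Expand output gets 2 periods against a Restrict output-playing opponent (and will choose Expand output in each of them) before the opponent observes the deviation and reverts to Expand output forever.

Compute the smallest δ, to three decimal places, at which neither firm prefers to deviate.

The best deviation is to choose Expand output for all 2 undetected periods, earning 23 each, then 6 forever once detected.
Deviation value: 23(1−δ^2)/(1−δ) + 6δ^2/(1−δ); cooperation value: 13/(1−δ).
IC: 13 ≥ 23(1−δ^2) + 6δ^2 = 23 − 17δ^2.
So δ^2 ≥ 10/17, giving δ ≥ (10/17)^(1/2) ≈ 0.767.

0.767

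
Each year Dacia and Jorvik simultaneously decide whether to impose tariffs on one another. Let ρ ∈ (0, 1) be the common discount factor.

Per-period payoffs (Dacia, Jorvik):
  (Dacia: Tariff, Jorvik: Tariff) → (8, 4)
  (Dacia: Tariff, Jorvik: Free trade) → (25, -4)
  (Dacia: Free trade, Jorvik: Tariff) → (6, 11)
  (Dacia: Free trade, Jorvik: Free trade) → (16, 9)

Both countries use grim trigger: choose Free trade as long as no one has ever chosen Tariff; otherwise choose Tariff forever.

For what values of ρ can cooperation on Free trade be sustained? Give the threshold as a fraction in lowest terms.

Dacia's threshold: (25−16)/(25−8) = 9/17.
Jorvik's threshold: (11−9)/(11−4) = 2/7.
9/17 > 2/7, so Dacia binds and ρ* = 9/17.

9/17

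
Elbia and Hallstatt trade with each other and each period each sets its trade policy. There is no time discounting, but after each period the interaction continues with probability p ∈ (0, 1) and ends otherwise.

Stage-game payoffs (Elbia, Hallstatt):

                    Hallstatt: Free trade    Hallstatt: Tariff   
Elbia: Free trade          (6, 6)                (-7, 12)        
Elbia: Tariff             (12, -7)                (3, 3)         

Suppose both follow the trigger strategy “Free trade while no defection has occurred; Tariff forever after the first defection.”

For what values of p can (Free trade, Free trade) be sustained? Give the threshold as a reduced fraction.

2/3

With no time discounting, the continuation probability p plays the role of the discount factor.
Grim-trigger IC: 6/(1−p) ≥ 12 + 3p/(1−p) ⇒ p ≥ (12−6)/(12−3) = 2/3.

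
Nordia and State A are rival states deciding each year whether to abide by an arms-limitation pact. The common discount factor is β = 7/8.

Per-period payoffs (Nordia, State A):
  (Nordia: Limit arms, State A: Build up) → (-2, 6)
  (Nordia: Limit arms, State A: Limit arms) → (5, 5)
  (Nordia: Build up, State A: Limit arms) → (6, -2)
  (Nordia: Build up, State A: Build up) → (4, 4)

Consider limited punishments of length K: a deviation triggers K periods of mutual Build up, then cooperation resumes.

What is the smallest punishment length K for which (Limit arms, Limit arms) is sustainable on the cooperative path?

2

IC: β(1−β^K)/(1−β) ≥ (6−5)/(5−4) = 1.
With β = 7/8: need 1 − β^K ≥ 1·(1−7/8)/(7/8), i.e. β^K ≤ 0.8571.
Since (7/8)^1 = 0.8750 and (7/8)^2 = 0.7656, the smallest such K is 2.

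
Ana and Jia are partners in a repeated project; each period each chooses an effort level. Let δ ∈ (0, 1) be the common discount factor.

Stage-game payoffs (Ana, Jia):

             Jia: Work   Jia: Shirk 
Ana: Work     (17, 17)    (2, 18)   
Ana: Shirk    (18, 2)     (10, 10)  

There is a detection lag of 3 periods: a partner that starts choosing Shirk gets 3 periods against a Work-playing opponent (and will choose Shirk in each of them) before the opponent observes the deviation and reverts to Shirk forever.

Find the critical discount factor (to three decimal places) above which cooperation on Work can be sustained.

0.500

A deviator earns 18 for 3 periods, then 10 forever; cooperating earns 17 forever. Multiplying the IC by (1−δ):
17 ≥ 18(1−δ^3) + 10δ^3, so 8·δ^3 ≥ 1 and δ^3 ≥ 1/8.
δ ≥ (1/8)^(1/3) ≈ 0.500.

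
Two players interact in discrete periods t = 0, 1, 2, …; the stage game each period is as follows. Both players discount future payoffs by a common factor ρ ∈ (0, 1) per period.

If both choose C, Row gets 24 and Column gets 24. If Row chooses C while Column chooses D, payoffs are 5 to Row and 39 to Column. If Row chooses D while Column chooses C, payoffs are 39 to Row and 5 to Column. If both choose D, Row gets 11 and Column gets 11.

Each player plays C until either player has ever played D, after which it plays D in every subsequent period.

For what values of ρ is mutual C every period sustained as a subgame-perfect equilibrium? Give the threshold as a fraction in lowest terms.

15/28

24/(1−ρ) ≥ 39 + 11ρ/(1−ρ)
24 ≥ 39 − 28ρ
ρ ≥ 15/28.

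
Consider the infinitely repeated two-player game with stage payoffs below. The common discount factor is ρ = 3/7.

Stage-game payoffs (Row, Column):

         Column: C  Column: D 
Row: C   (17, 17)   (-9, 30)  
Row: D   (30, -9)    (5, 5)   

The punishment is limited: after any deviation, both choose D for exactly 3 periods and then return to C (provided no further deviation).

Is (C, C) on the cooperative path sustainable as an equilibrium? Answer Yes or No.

No

IC: ρ+…+ρ^3 ≥ (30−17)/(17−5) = 13/12.
At ρ = 3/7: partial sum = 0.6910 < 1.0833. Cooperation not sustainable.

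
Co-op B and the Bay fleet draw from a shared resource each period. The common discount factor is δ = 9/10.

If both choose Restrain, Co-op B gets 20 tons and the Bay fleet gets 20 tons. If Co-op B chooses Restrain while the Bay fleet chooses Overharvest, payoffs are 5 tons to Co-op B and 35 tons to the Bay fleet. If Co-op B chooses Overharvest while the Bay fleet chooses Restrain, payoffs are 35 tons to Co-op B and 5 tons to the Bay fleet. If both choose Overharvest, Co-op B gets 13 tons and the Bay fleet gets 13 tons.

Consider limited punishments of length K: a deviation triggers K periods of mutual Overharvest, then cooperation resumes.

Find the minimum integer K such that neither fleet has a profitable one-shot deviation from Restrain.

3

Need Σ_{k=1}^{K} δ^k ≥ (35−20)/(20−13) = 2.1429 at δ = 9/10.
At K = 2 the sum is 1.7100 < 2.1429; at K = 3 it is 2.4390 ≥ 2.1429.
So the minimum punishment length is K = 3.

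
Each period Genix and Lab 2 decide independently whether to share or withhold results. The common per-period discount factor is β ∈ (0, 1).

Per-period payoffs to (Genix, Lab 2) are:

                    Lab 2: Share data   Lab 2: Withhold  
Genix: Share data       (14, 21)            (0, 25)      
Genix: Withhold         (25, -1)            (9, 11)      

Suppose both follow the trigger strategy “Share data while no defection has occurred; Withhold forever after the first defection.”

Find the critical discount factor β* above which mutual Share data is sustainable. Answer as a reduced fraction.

Genix's threshold: (25−14)/(25−9) = 11/16.
Lab 2's threshold: (25−21)/(25−11) = 2/7.
11/16 > 2/7, so Genix binds and β* = 11/16.

11/16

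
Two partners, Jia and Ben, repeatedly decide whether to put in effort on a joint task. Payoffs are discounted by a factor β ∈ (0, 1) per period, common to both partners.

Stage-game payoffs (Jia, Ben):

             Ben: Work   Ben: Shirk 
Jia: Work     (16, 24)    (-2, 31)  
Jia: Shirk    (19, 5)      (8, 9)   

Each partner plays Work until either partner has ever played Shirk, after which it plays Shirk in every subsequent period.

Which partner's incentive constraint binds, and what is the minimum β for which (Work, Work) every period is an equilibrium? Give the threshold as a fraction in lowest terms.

Ben; β ≥ 7/22

Jia's threshold: (19−16)/(19−8) = 3/11.
Ben's threshold: (31−24)/(31−9) = 7/22.
3/11 < 7/22, so Ben binds and β* = 7/22.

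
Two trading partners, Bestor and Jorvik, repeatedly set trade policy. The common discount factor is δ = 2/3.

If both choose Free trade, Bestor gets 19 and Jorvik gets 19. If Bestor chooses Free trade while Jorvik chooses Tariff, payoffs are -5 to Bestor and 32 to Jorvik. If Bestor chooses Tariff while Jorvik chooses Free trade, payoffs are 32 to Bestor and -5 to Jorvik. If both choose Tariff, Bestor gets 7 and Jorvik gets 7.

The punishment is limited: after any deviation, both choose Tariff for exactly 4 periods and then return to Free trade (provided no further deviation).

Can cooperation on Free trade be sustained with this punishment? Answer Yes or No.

Comparing payoff streams over the 5 periods until play realigns: cooperate → 19(1+δ+…+δ^4); deviate → 32 + 7(δ+…+δ^4).
Cooperation is sustained iff (19−7)(δ+…+δ^4) ≥ 32−19.
δ+…+δ^4 = 2/3·(1−(2/3)^4)/(1−2/3) = 1.6049, and (32−19)/(19−7) = 1.0833.
1.6049 ≥ 1.0833, so cooperation is sustainable.

Yes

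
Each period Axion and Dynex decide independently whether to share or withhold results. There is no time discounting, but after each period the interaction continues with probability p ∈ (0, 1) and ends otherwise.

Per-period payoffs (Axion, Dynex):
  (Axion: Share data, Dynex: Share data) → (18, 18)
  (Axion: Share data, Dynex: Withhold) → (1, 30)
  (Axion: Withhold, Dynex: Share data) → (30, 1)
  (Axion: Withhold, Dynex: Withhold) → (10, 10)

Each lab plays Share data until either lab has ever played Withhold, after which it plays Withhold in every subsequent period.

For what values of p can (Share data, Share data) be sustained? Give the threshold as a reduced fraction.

With no time discounting, the continuation probability p plays the role of the discount factor.
Grim-trigger IC: 18/(1−p) ≥ 30 + 10p/(1−p) ⇒ p ≥ (30−18)/(30−10) = 3/5.

3/5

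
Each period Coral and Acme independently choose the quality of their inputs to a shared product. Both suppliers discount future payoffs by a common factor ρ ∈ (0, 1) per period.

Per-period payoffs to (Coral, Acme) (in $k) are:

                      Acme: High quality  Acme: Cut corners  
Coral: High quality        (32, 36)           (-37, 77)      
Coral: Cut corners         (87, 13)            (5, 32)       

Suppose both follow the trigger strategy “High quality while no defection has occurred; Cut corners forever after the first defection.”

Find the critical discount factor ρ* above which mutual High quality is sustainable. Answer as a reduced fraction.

Coral's threshold: (87−32)/(87−5) = 55/82.
Acme's threshold: (77−36)/(77−32) = 41/45.
55/82 < 41/45, so Acme binds and ρ* = 41/45.

41/45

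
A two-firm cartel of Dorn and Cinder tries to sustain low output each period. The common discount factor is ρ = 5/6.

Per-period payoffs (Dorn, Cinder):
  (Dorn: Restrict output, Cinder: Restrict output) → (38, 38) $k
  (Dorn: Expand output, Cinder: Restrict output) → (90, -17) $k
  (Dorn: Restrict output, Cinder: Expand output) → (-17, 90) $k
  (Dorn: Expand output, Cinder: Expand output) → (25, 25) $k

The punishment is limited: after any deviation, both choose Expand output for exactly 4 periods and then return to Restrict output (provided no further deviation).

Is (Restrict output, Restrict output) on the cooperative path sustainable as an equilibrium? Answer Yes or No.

No

IC: ρ+…+ρ^4 ≥ (90−38)/(38−25) = 4.
At ρ = 5/6: partial sum = 2.5887 < 4.0000. Cooperation not sustainable.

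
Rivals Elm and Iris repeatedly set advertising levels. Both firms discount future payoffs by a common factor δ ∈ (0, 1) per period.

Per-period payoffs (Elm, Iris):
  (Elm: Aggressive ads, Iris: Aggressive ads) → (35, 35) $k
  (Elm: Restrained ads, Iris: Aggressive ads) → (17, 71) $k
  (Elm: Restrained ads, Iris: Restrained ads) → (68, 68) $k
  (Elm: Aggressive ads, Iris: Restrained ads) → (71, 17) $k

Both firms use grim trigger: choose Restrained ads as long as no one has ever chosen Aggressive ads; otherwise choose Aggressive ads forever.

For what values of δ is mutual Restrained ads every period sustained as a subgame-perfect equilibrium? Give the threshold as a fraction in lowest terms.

Under grim trigger the critical discount factor is (T−C)/(T−P) with T = 71, C = 68, P = 35.
δ* = (71−68)/(71−35) = 3/36 = 1/12.

1/12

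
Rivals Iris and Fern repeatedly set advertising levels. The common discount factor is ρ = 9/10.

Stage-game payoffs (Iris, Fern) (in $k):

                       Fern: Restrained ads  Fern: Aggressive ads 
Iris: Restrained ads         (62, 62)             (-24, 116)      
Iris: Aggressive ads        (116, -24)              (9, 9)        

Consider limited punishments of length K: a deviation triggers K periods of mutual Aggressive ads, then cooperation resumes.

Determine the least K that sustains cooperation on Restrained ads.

2

IC: ρ(1−ρ^K)/(1−ρ) ≥ (116−62)/(62−9) = 54/53.
With ρ = 9/10: need 1 − ρ^K ≥ 54/53·(1−9/10)/(9/10), i.e. ρ^K ≤ 0.8868.
Since (9/10)^1 = 0.9000 and (9/10)^2 = 0.8100, the smallest such K is 2.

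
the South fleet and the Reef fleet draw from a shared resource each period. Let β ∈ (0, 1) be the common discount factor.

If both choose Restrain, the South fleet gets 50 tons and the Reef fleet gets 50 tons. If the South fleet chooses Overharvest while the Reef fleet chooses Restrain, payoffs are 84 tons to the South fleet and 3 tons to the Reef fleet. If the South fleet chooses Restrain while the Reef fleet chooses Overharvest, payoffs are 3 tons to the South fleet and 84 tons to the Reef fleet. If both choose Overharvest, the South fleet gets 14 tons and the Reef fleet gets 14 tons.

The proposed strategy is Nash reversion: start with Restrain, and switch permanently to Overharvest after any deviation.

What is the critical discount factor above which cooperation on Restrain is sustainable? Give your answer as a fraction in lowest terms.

One-period gain from deviating is 84 − 50 = 34. The loss is 50 − 14 = 36 in every subsequent period, with present value 36·β/(1−β).
Deviation is unprofitable when 36·β/(1−β) ≥ 34, i.e. β/(1−β) ≥ 17/18.
Equivalently β ≥ 34/(34+36) = 17/35.

17/35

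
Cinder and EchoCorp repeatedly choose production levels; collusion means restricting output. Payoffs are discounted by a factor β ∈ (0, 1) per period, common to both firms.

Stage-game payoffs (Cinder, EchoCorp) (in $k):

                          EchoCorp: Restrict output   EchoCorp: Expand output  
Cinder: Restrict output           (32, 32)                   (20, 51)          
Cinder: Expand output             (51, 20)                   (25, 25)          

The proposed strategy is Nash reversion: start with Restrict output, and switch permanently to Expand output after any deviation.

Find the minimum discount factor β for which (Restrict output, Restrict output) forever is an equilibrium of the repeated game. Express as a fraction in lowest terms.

19/26

Under grim trigger the critical discount factor is (T−C)/(T−P) with T = 51, C = 32, P = 25.
β* = (51−32)/(51−25) = 19/26.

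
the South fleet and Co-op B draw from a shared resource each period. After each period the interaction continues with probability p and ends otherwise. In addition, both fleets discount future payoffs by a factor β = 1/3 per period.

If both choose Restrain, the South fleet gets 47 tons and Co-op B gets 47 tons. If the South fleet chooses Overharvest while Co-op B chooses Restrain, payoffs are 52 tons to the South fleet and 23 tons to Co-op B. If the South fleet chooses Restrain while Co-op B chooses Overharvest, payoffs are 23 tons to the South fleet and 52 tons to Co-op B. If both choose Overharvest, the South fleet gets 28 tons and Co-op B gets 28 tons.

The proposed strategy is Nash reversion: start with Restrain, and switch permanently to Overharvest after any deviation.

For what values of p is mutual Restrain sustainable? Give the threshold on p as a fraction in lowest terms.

5/8

Expected continuation weight on next period's payoff is β·p = 1/3·p, which plays the role of the discount factor.
Cooperation requires 1/3·p ≥ (52−47)/(52−28) = 5/24, hence p ≥ 5/8.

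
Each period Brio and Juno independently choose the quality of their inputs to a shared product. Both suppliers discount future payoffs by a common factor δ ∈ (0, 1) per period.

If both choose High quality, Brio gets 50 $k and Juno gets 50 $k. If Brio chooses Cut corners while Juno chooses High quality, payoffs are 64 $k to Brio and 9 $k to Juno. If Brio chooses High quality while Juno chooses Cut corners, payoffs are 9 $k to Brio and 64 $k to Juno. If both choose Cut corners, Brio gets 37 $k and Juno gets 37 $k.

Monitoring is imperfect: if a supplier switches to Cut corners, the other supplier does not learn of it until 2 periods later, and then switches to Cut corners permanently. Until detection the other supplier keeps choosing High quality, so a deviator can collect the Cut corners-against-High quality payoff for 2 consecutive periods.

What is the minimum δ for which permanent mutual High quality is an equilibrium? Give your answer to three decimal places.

0.720

A deviator earns 64 for 2 periods, then 37 forever; cooperating earns 50 forever. Multiplying the IC by (1−δ):
50 ≥ 64(1−δ^2) + 37δ^2, so 27·δ^2 ≥ 14 and δ^2 ≥ 14/27.
δ ≥ (14/27)^(1/2) ≈ 0.720.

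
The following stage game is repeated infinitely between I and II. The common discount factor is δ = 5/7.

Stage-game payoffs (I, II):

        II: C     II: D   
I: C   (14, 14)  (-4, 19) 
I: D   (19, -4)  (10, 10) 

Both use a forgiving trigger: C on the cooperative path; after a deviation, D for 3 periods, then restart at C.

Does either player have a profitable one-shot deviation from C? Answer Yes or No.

Comparing payoff streams over the 4 periods until play realigns: cooperate → 14(1+δ+…+δ^3); deviate → 19 + 10(δ+…+δ^3).
Cooperation is sustained iff (14−10)(δ+…+δ^3) ≥ 19−14.
δ+…+δ^3 = 5/7·(1−(5/7)^3)/(1−5/7) = 1.5889, and (19−14)/(14−10) = 1.2500.
1.5889 ≥ 1.2500, so cooperation is sustainable.

No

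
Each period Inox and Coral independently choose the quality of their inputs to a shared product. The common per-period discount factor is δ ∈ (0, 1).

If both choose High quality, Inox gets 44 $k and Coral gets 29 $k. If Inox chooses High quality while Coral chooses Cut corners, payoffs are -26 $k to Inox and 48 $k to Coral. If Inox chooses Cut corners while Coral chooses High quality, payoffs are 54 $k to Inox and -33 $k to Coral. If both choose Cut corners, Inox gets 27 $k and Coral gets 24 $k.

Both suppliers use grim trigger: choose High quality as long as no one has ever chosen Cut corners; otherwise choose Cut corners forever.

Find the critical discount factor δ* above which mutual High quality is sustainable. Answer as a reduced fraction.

For Inox: deviation gain 54−44 = 10, per-period punishment loss 44−27 = 17. IC gives δ ≥ 10/27.
For Coral: gain 19, loss 5 per period, so δ ≥ 19/24.
The tighter constraint is Coral's, so cooperation needs δ ≥ 19/24.

19/24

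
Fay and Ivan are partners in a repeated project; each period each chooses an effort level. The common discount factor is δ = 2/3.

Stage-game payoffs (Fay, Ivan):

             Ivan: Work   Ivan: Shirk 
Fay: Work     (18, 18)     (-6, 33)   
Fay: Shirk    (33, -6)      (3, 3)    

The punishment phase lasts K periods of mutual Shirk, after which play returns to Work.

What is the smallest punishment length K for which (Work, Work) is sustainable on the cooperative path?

Need Σ_{k=1}^{K} δ^k ≥ (33−18)/(18−3) = 1.0000 at δ = 2/3.
At K = 1 the sum is 0.6667 < 1.0000; at K = 2 it is 1.1111 ≥ 1.0000.
So the minimum punishment length is K = 2.

2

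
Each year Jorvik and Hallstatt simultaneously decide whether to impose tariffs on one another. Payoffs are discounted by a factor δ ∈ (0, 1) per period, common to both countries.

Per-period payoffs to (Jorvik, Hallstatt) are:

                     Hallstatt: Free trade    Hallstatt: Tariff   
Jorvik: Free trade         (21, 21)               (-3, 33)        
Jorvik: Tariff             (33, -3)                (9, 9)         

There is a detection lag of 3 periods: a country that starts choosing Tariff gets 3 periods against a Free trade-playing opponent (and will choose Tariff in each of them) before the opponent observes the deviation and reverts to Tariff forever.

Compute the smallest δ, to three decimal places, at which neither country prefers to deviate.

A deviator earns 33 for 3 periods, then 9 forever; cooperating earns 21 forever. Multiplying the IC by (1−δ):
21 ≥ 33(1−δ^3) + 9δ^3, so 24·δ^3 ≥ 12 and δ^3 ≥ 1/2.
δ ≥ (1/2)^(1/3) ≈ 0.794.

0.794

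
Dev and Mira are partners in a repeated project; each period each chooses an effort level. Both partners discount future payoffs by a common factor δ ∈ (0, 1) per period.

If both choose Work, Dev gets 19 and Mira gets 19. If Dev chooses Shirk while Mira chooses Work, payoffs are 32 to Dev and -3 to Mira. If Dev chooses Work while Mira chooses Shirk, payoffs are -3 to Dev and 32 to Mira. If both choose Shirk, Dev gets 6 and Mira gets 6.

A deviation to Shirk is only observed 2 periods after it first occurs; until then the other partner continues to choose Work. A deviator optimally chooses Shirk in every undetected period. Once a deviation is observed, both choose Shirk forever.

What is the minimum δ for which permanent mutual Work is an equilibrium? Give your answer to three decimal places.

0.707

The best deviation is to choose Shirk for all 2 undetected periods, earning 32 each, then 6 forever once detected.
Deviation value: 32(1−δ^2)/(1−δ) + 6δ^2/(1−δ); cooperation value: 19/(1−δ).
IC: 19 ≥ 32(1−δ^2) + 6δ^2 = 32 − 26δ^2.
So δ^2 ≥ 13/26 = 1/2, giving δ ≥ (1/2)^(1/2) ≈ 0.707.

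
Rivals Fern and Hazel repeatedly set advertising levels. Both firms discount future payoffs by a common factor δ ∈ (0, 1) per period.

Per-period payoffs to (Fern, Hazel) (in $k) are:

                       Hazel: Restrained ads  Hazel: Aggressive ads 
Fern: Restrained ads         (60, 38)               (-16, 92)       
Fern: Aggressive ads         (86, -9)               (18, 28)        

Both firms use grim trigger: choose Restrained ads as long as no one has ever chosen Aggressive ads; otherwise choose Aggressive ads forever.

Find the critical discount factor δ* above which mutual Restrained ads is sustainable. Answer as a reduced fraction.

For Fern: deviation gain 86−60 = 26, per-period punishment loss 60−18 = 42. IC gives δ ≥ 26/68 = 13/34.
For Hazel: gain 54, loss 10 per period, so δ ≥ 54/64 = 27/32.
The tighter constraint is Hazel's, so cooperation needs δ ≥ 27/32.

27/32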